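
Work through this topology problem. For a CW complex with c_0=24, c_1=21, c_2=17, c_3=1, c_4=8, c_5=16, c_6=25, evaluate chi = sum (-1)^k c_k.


chi = sum_k (-1)^k c_k.
= (-1)^0*24 + (-1)^1*21 + (-1)^2*17 + (-1)^3*1 + (-1)^4*8 + (-1)^5*16 + (-1)^6*25
= (24) + (-21) + (17) + (-1) + (8) + (-16) + (25)
= 36

36


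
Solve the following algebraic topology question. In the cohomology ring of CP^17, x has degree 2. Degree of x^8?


|x| = 2 in H^*(CP^n).
|x^8| = 8 * |x| = 8 * 2 = 16

16


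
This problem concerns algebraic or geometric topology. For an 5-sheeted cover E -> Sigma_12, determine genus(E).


For an n-sheeted cover: chi(E) = n * chi(B).
chi(Sigma_12) = 2 - 2*12 = -22.
chi(E) = 5 * (-22) = -110.
genus(E) = (2 - chi(E))/2 = (2 - (-110))/2 = 112/2 = 56

56


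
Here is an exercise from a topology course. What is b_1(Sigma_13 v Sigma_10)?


For a wedge: H_1(A v B) = H_1(A) + H_1(B).
b_1(Sigma_13) = 26, b_1(Sigma_10) = 20.
b_1 = 26 + 20 = 46

46


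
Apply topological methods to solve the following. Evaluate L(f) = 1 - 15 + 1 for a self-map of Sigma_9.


L(f) = tr(f_0*) - tr(f_1*) + tr(f_2*).
= 1 - (15) + (1)
= -13

-13


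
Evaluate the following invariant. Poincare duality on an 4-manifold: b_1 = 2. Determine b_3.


Poincare duality for closed orientable n-manifolds: b_k = b_{n-k}.
Here n = 4, so b_3 = b_1 = 2

2


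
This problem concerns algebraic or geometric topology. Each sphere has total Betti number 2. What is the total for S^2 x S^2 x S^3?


Total Betti number is multiplicative under products.
Each S^d (d>=1) has total Betti number 2.
There are 3 sphere factors.
Total = 2^3 = 8

8


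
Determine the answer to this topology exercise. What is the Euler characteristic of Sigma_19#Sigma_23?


chi(Sigma_19) = 2 - 2*19 = -36
chi(Sigma_23) = 2 - 2*23 = -44
For surfaces: chi(A#B) = chi(A) + chi(B) - 2.
chi = -36 + -44 - 2 = -82

-82


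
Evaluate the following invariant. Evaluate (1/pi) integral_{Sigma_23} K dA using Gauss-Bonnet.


Gauss-Bonnet: integral K dA = 2*pi*chi(M).
chi(Sigma_23) = 2 - 2*23 = -44.
(integral K dA)/pi = 2*chi = 2*(-44) = -88

-88


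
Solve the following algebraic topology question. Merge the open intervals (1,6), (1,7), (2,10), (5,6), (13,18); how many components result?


Sort and merge overlapping open intervals.
Merged: (1,10), (13,18).
Number of components = 2

2


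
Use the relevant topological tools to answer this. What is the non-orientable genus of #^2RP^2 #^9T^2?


Since a >= 1, the sum is non-orientable; each T^2 can be replaced by RP^2 # RP^2 (since T^2#RP^2 = 3RP^2).
Total crosscaps k = 2 + 2*9 = 20.
Check via chi: chi = 2*1 + 9*0 - (2+9-1)*2 = -18 = 2 - k = -18. Consistent.

20


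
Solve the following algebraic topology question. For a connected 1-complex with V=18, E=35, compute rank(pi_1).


For a connected graph: rank(pi_1) = b_1 = E - V + 1 = 1 - chi.
chi = V - E = 18 - 35 = -17.
rank = 1 - (-17) = 35 - 18 + 1 = 18

18


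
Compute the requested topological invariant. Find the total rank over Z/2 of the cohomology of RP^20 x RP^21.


dim H^*(RP^n; Z/2) = n+1 (one Z/2 in each degree 0..n).
Total Betti number is multiplicative.
Total = (20+1) * (21+1) = 21 * 22 = 462

462


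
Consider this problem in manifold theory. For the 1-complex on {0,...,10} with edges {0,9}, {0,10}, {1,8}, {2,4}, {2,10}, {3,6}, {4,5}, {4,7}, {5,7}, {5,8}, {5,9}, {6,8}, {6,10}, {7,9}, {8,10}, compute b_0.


Run DFS/union-find over 11 vertices.
V = 11, E = 15.
Number of components = 1

1


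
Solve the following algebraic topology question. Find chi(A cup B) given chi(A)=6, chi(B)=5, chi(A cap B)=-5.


chi(A cup B) = chi(A) + chi(B) - chi(A cap B)
= 6 + (5) - (-5)
= 16

16


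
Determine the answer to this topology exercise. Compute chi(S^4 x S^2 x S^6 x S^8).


chi is multiplicative: chi(X x Y) = chi(X) chi(Y).
Each even-dim sphere has chi = 2. There are 4 factors.
chi = 2^4 = 16

16


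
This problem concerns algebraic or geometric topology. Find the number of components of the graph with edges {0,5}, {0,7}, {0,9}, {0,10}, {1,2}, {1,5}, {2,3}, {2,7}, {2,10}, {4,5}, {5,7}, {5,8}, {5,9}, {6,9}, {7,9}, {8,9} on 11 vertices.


Run DFS/union-find over 11 vertices.
V = 11, E = 16.
Number of components = 1

1


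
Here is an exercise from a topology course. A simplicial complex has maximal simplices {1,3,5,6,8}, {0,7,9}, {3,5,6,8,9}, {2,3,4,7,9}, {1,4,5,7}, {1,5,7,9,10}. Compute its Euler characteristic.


Enumerate all faces; f-vector: f_0=11, f_1=34, f_2=40, f_3=20, f_4=4.
chi = sum (-1)^k f_k = 1

1


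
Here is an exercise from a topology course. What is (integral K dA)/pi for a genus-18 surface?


Gauss-Bonnet: integral K dA = 2*pi*chi(M).
chi(Sigma_18) = 2 - 2*18 = -34.
(integral K dA)/pi = 2*chi = 2*(-34) = -68

-68


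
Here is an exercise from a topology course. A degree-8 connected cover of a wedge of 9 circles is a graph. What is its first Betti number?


Nielsen-Schreier: an index-n subgroup of F_r is free of rank 1 + n(r-1).
Equivalently: chi(cover) = n*chi(base); chi(vee_r S^1) = 1 - 9 = -8.
chi(E) = 8*(-8) = -64; rank = 1 - chi(E) = 1 - (-64) = 65.
rank = 1 + 8*(9-1) = 1 + 64 = 65

65


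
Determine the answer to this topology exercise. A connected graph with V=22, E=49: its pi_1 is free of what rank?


For a connected graph: rank(pi_1) = b_1 = E - V + 1 = 1 - chi.
chi = V - E = 22 - 49 = -27.
rank = 1 - (-27) = 49 - 22 + 1 = 28

28


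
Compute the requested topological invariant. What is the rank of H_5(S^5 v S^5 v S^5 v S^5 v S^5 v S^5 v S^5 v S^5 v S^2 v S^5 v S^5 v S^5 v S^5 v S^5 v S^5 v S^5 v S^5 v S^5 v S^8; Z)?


For a wedge of spheres, H_k (k>0) is free on one generator per sphere of dimension k.
Spheres of dimension 5: count = 17.
b_5 = 17

17


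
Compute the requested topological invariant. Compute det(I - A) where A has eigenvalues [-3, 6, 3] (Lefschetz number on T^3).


For a torus self-map: L(f) = det(I - A) where A acts on H_1.
L(f) = (1--3) * (1-6) * (1-3) = 4 * -5 * -2 = 40

40


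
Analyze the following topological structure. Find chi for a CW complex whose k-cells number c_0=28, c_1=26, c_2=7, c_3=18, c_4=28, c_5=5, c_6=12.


chi = sum_k (-1)^k c_k.
= (-1)^0*28 + (-1)^1*26 + (-1)^2*7 + (-1)^3*18 + (-1)^4*28 + (-1)^5*5 + (-1)^6*12
= (28) + (-26) + (7) + (-18) + (28) + (-5) + (12)
= 26

26


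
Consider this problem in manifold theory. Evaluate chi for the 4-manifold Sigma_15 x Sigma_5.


chi(Sigma_15) = 2 - 2*15 = -28
chi(Sigma_5) = 2 - 2*5 = -8
chi(product) = (-28) * (-8) = 224

224


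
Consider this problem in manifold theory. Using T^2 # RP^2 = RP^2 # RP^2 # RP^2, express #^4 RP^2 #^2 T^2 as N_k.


Since a >= 1, the sum is non-orientable; each T^2 can be replaced by RP^2 # RP^2 (since T^2#RP^2 = 3RP^2).
Total crosscaps k = 4 + 2*2 = 8.
Check via chi: chi = 4*1 + 2*0 - (4+2-1)*2 = -6 = 2 - k = -6. Consistent.

8


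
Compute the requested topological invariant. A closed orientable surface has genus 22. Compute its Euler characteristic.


For a closed orientable surface of genus g: chi = 2 - 2g.
Here g = 22.
chi = 2 - 2*22 = 2 - 44 = -42

-42


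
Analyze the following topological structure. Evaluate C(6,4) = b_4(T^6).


By the Kunneth formula, b_k(T^n) = C(n,k).
b_4(T^6) = C(6,4).
C(6,4) = 6!/(4!*2!) = 15

15


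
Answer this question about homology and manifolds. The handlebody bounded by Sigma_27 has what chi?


A genus-g handlebody deformation retracts to a wedge of g circles.
chi(vee_g S^1) = 1 - g.
chi(H_27) = 1 - 27 = -26

-26


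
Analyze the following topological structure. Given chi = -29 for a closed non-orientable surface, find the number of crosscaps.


chi = 2 - k for closed non-orientable surfaces with k crosscaps.
-29 = 2 - k
k = 2 - (-29) = 31

31


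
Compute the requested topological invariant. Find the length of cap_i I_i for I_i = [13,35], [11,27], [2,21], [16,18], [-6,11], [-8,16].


Intersection = [max(a_i), min(b_i)] = [16, 11].
Since 16 > 11, the intersection is empty.
Length = 0

0


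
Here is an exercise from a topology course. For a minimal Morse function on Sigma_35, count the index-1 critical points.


A perfect Morse function has m_k = b_k.
For Sigma_35: b_0=1, b_1=2g=70, b_2=1.
Saddles m_1 = 2g = 70

70


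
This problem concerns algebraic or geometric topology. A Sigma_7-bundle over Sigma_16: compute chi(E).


For a fiber bundle F -> E -> B (with CW structure): chi(E) = chi(B) * chi(F).
chi(Sigma_16) = -30, chi(Sigma_7) = -12.
chi(E) = (-30) * (-12) = 360

360


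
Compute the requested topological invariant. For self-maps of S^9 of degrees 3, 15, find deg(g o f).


Degree is multiplicative under composition: deg(g o f) = deg(g) * deg(f).
= 15 * 3 = 45

45


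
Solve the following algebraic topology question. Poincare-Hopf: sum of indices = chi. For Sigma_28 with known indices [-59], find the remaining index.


Poincare-Hopf: sum of indices = chi(M).
chi(Sigma_28) = 2 - 2*28 = -54.
Sum of known indices = -59.
x = chi - (sum known) = -54 - (-59) = 5

5


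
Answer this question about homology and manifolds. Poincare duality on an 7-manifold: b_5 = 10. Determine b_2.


Poincare duality for closed orientable n-manifolds: b_k = b_{n-k}.
Here n = 7, so b_2 = b_5 = 10

10


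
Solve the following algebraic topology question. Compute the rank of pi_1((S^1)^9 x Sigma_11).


pi_1(A x B) = pi_1(A) x pi_1(B); rank of abelianization = b_1.
b_1(T^9) = 9, b_1(Sigma_11) = 2*11 = 22.
b_1(product) = 9 + 22 = 31

31


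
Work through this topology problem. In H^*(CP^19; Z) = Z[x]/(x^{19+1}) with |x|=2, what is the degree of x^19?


|x| = 2 in H^*(CP^n).
|x^19| = 19 * |x| = 19 * 2 = 38

38


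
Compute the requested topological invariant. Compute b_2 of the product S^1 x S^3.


Each S^d has Poincare polynomial 1 + t^d.
The product S^1 x S^3 has Poincare polynomial prod(1+t^d_i).
Expanding: b_0=1, b_1=1, b_3=1, b_4=1.
b_2 = 0

0


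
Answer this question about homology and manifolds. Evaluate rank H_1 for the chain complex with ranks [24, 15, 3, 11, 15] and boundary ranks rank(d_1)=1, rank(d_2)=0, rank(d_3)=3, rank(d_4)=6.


rank H_k = rank(ker d_k) - rank(im d_{k+1}).
rank(ker d_1) = rank(C_1) - rank(d_1) = 15 - 1 = 14.
rank(im d_{1+1}) = 0.
rank H_1 = 14 - 0 = 14

14


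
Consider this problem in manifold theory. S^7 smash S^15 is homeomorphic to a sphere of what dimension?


S^m ^ S^n = S^{m+n}.
k = 7 + 15 = 22

22


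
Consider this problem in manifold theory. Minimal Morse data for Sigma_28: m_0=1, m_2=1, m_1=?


A perfect Morse function has m_k = b_k.
For Sigma_28: b_0=1, b_1=2g=56, b_2=1.
Saddles m_1 = 2g = 56

56


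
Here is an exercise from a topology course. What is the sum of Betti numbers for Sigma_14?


For Sigma_14: b_0 = 1, b_1 = 2g = 28, b_2 = 1.
Total = 1 + 28 + 1 = 30

30


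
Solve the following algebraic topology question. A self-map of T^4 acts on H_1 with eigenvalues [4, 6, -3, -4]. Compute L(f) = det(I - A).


For a torus self-map: L(f) = det(I - A) where A acts on H_1.
L(f) = (1-4) * (1-6) * (1--3) * (1--4) = -3 * -5 * 4 * 5 = 300

300


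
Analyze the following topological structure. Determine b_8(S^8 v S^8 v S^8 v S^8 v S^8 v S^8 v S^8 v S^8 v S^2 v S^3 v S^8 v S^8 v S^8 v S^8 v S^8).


For a wedge of spheres, H_k (k>0) is free on one generator per sphere of dimension k.
Spheres of dimension 8: count = 13.
b_8 = 13

13


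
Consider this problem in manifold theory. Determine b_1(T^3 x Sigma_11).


pi_1(A x B) = pi_1(A) x pi_1(B); rank of abelianization = b_1.
b_1(T^3) = 3, b_1(Sigma_11) = 2*11 = 22.
b_1(product) = 3 + 22 = 25

25


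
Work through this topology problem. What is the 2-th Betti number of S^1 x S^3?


Each S^d has Poincare polynomial 1 + t^d.
The product S^1 x S^3 has Poincare polynomial prod(1+t^d_i).
Expanding: b_0=1, b_1=1, b_3=1, b_4=1.
b_2 = 0

0


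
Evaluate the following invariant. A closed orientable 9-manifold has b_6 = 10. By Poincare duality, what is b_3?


Poincare duality for closed orientable n-manifolds: b_k = b_{n-k}.
Here n = 9, so b_3 = b_6 = 10

10


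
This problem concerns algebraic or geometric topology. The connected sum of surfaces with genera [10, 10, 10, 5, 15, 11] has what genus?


Genus is additive under connected sum of orientable surfaces.
g = 10 + 10 + 10 + 5 + 15 + 11 = 61

61


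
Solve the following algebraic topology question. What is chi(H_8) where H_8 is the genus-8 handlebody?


A genus-g handlebody deformation retracts to a wedge of g circles.
chi(vee_g S^1) = 1 - g.
chi(H_8) = 1 - 8 = -7

-7


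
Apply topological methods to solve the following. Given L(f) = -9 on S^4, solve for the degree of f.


L(f) = 1 + (-1)^4 deg(f) on S^4.
-9 = 1 + (-1)^4 * deg(f)
(-1)^4 * deg(f) = -10
deg(f) = -10

-10


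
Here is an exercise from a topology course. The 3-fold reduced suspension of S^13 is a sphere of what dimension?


Each suspension raises dimension by 1: Sigma S^n = S^{n+1}.
Sigma^3 S^13 = S^{13+3} = S^16

16


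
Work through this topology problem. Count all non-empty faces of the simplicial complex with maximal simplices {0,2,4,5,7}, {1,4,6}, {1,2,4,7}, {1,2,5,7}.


Each maximal simplex on m vertices has 2^m - 1 nonempty faces.
Take the union (dedupe shared faces).
Total distinct faces = 47

47


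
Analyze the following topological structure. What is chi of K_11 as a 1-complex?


K_11: V = 11, E = C(11,2) = 55.
chi = V - E = 11 - 55 = -44

-44


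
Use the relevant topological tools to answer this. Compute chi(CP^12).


CP^12 has one cell in each even dimension 0, 2, ..., 2*12 (12+1 cells total).
All cells are even-dimensional, so chi = number of cells.
chi = 12 + 1 = 13

13


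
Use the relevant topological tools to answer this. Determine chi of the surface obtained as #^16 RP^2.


For a non-orientable closed surface with k crosscaps: chi = 2 - k.
Here k = 16.
chi = 2 - 16 = -14

-14


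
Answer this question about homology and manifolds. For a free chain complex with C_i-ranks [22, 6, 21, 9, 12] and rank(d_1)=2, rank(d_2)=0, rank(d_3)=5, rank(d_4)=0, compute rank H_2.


rank H_k = rank(ker d_k) - rank(im d_{k+1}).
rank(ker d_2) = rank(C_2) - rank(d_2) = 21 - 0 = 21.
rank(im d_{2+1}) = 5.
rank H_2 = 21 - 5 = 16

16


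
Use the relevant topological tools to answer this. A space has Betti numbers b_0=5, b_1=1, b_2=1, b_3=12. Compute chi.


chi = sum_k (-1)^k b_k.
= (5) + (-1) + (1) + (-12)
= -7

-7


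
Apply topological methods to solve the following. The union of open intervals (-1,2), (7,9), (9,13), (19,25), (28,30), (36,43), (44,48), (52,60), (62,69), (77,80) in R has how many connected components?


Sort and merge overlapping open intervals.
Merged: (-1,2), (7,9), (9,13), (19,25), (28,30), (36,43), (44,48), (52,60), (62,69), (77,80).
Number of components = 10

10


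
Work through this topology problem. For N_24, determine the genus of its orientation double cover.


chi(N_24) = 2 - 24 = -22.
Double cover: chi(Sigma_g) = 2 * chi(N_24) = 2*(-22) = -44.
2 - 2g = -44, so g = (2 - (-44))/2 = 46/2 = 23

23


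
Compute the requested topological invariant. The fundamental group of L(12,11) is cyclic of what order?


pi_1(L(p,q)) = Z/pZ for any q coprime to p.
|pi_1(L(12,11))| = 12

12


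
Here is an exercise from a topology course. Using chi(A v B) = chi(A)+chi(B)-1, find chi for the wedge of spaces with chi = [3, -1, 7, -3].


chi(A v B) = chi(A) + chi(B) - 1 (one point identified).
For 4 spaces: chi = (sum chi_i) - (4 - 1).
sum = 6; chi = 6 - 3 = 3

3


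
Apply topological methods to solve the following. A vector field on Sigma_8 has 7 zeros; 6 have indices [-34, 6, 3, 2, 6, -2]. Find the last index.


Poincare-Hopf: sum of indices = chi(M).
chi(Sigma_8) = 2 - 2*8 = -14.
Sum of known indices = -19.
x = chi - (sum known) = -14 - (-19) = 5

5


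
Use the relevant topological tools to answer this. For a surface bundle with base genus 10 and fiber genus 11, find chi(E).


For a fiber bundle F -> E -> B (with CW structure): chi(E) = chi(B) * chi(F).
chi(Sigma_10) = -18, chi(Sigma_11) = -20.
chi(E) = (-18) * (-20) = 360

360


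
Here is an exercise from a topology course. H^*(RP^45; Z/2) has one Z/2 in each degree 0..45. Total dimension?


H^k(RP^45; Z/2) = Z/2 for each 0 <= k <= 45.
Total dimension = 45 + 1 = 46

46


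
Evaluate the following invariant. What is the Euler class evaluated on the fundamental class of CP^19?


For any closed oriented manifold, <e(TM),[M]> = chi(M).
chi(CP^19) = 19+1 = 20

20


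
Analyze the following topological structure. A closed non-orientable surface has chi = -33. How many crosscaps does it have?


chi = 2 - k for closed non-orientable surfaces with k crosscaps.
-33 = 2 - k
k = 2 - (-33) = 35

35


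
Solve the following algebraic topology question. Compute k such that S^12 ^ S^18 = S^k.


S^m ^ S^n = S^{m+n}.
k = 12 + 18 = 30

30


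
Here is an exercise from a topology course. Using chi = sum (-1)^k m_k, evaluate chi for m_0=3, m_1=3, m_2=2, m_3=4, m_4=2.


Morse theory: chi(M) = sum_k (-1)^k m_k where m_k = #(index-k critical points).
= (3) + (-3) + (2) + (-4) + (2) = 0

0


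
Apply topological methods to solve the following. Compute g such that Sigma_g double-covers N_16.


chi(N_16) = 2 - 16 = -14.
Double cover: chi(Sigma_g) = 2 * chi(N_16) = 2*(-14) = -28.
2 - 2g = -28, so g = (2 - (-28))/2 = 30/2 = 15

15


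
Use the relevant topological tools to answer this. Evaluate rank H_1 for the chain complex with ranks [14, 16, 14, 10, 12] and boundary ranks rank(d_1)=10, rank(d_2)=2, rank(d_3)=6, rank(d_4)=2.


rank H_k = rank(ker d_k) - rank(im d_{k+1}).
rank(ker d_1) = rank(C_1) - rank(d_1) = 16 - 10 = 6.
rank(im d_{1+1}) = 2.
rank H_1 = 6 - 2 = 4

4


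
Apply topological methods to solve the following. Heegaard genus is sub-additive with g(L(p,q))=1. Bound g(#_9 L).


Heegaard genus satisfies g(A#B) <= g(A) + g(B).
Each lens space has g = 1.
Upper bound: 9 * 1 = 9

9


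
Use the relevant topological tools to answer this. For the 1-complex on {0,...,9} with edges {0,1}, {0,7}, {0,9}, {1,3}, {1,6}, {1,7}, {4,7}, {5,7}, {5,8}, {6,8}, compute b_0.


Run DFS/union-find over 10 vertices.
V = 10, E = 10.
Number of components = 2

2


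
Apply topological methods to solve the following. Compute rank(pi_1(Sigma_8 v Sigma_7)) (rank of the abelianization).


For a wedge: H_1(A v B) = H_1(A) + H_1(B).
b_1(Sigma_8) = 16, b_1(Sigma_7) = 14.
b_1 = 16 + 14 = 30

30


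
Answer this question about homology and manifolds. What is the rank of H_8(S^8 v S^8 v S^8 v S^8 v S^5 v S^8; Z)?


For a wedge of spheres, H_k (k>0) is free on one generator per sphere of dimension k.
Spheres of dimension 8: count = 5.
b_8 = 5

5


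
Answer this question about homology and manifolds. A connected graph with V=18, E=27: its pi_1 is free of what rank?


For a connected graph: rank(pi_1) = b_1 = E - V + 1 = 1 - chi.
chi = V - E = 18 - 27 = -9.
rank = 1 - (-9) = 27 - 18 + 1 = 10

10


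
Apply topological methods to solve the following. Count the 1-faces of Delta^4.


Delta^4 has 4+1 vertices. A 1-face is a choice of 1+1 vertices.
f_1 = C(4+1, 1+1) = C(5,2) = 10

10


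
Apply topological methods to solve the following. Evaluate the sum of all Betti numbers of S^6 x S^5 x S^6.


Total Betti number is multiplicative under products.
Each S^d (d>=1) has total Betti number 2.
There are 3 sphere factors.
Total = 2^3 = 8

8


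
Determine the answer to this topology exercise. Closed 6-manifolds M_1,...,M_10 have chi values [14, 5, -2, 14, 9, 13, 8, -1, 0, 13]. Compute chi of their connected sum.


For n-manifolds: chi(A#B) = chi(A) + chi(B) - chi(S^6).
chi(S^6) = 1 + (-1)^6 = 2.
chi(#) = (sum chi_i) - (10-1)*chi(S^6) = 73 - 9*2 = 55

55


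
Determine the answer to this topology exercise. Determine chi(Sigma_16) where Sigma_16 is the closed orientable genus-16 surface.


For a closed orientable surface of genus g: chi = 2 - 2g.
Here g = 16.
chi = 2 - 2*16 = 2 - 32 = -30

-30


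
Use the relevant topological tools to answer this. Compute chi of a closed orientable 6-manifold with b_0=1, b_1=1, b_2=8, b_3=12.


By Poincare duality b_k = b_{6-k}, so full Betti numbers: b_0=1, b_1=1, b_2=8, b_3=12, b_4=8, b_5=1, b_6=1.
chi = sum (-1)^k b_k = 4

4


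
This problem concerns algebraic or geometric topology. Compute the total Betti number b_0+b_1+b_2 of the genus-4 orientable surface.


For Sigma_4: b_0 = 1, b_1 = 2g = 8, b_2 = 1.
Total = 1 + 8 + 1 = 10

10


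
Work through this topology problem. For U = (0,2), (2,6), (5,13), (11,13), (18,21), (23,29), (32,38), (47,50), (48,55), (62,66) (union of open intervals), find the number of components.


Sort and merge overlapping open intervals.
Merged: (0,2), (2,13), (18,21), (23,29), (32,38), (47,55), (62,66).
Number of components = 7

7


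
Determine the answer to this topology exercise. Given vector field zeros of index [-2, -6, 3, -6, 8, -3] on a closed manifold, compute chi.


Poincare-Hopf: chi(M) = sum of indices of zeros.
chi = (-2) + (-6) + (3) + (-6) + (8) + (-3) = -6

-6


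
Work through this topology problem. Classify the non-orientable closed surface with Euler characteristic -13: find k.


chi = 2 - k for closed non-orientable surfaces with k crosscaps.
-13 = 2 - k
k = 2 - (-13) = 15

15


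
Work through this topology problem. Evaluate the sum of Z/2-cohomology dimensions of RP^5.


H^k(RP^5; Z/2) = Z/2 for each 0 <= k <= 5.
Total dimension = 5 + 1 = 6

6


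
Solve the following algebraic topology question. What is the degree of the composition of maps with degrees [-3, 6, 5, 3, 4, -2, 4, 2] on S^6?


Degree is multiplicative: deg(composition) = product of degrees.
= (-3) * (6) * (5) * (3) * (4) * (-2) * (4) * (2) = 17280

17280


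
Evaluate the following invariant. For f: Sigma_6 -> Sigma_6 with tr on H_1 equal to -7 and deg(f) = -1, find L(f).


L(f) = tr(f_0*) - tr(f_1*) + tr(f_2*).
= 1 - (-7) + (-1)
= 7

7


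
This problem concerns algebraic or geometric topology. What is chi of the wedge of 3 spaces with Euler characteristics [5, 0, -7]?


chi(A v B) = chi(A) + chi(B) - 1 (one point identified).
For 3 spaces: chi = (sum chi_i) - (3 - 1).
sum = -2; chi = -2 - 2 = -4

-4


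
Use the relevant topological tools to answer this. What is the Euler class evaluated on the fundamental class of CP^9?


For any closed oriented manifold, <e(TM),[M]> = chi(M).
chi(CP^9) = 9+1 = 10

10


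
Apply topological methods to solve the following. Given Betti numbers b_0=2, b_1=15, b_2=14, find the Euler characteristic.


chi = sum_k (-1)^k b_k.
= (2) + (-15) + (14)
= 1

1


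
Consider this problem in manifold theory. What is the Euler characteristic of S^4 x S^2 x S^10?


chi is multiplicative: chi(X x Y) = chi(X) chi(Y).
Each even-dim sphere has chi = 2. There are 3 factors.
chi = 2^3 = 8

8


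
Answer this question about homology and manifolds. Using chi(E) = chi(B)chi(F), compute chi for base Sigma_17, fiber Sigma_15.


For a fiber bundle F -> E -> B (with CW structure): chi(E) = chi(B) * chi(F).
chi(Sigma_17) = -32, chi(Sigma_15) = -28.
chi(E) = (-32) * (-28) = 896

896


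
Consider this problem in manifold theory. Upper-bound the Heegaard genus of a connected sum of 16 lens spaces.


Heegaard genus satisfies g(A#B) <= g(A) + g(B).
Each lens space has g = 1.
Upper bound: 16 * 1 = 16

16


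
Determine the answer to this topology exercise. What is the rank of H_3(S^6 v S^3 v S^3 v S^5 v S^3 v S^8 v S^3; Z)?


For a wedge of spheres, H_k (k>0) is free on one generator per sphere of dimension k.
Spheres of dimension 3: count = 4.
b_3 = 4

4


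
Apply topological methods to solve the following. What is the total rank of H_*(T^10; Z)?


b_k(T^10) = C(10,k), so the sum over k is sum_k C(10,k) = 2^10.
Total = 2^10 = 1024

1024


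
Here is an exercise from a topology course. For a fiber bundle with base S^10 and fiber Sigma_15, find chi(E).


chi(S^10) = 2 (n even), chi(Sigma_15) = 2 - 2*15 = -28.
chi(E) = 2 * (-28) = -56

-56


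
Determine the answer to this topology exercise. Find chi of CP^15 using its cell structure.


CP^15 has one cell in each even dimension 0, 2, ..., 2*15 (15+1 cells total).
All cells are even-dimensional, so chi = number of cells.
chi = 15 + 1 = 16

16


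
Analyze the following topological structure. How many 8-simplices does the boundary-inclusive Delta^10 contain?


Delta^10 has 10+1 vertices. A 8-face is a choice of 8+1 vertices.
f_8 = C(10+1, 8+1) = C(11,9) = 55

55


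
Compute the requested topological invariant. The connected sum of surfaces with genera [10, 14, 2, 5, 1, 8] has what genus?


Genus is additive under connected sum of orientable surfaces.
g = 10 + 14 + 2 + 5 + 1 + 8 = 40

40


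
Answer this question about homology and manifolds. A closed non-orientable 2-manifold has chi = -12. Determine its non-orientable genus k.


chi = 2 - k for closed non-orientable surfaces with k crosscaps.
-12 = 2 - k
k = 2 - (-12) = 14

14


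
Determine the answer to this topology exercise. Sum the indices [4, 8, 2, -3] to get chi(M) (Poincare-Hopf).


Poincare-Hopf: chi(M) = sum of indices of zeros.
chi = (4) + (8) + (2) + (-3) = 11

11


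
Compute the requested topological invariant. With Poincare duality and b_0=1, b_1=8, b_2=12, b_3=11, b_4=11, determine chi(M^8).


By Poincare duality b_k = b_{8-k}, so full Betti numbers: b_0=1, b_1=8, b_2=12, b_3=11, b_4=11, b_5=11, b_6=12, b_7=8, b_8=1.
chi = sum (-1)^k b_k = -1

-1


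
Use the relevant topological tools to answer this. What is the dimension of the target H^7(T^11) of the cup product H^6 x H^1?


Cup product: H^p x H^q -> H^{p+q}; here p+q = 6+1 = 7.
rank H^k(T^n) = C(n,k).
C(11,7) = 330

330


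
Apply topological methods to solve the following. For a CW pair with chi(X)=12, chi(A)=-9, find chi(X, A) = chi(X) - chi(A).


Relative Euler characteristic: chi(X, A) = chi(X) - chi(A).
= 12 - (-9) = 21

21


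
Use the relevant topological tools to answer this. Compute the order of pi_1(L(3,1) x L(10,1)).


pi_1(X x Y) = pi_1(X) x pi_1(Y).
pi_1(L(3,1)) = Z/3, pi_1(L(10,1)) = Z/10.
|Z/3 x Z/10| = 3 * 10 = 30

30


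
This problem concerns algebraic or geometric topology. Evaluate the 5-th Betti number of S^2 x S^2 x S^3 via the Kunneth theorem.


Each S^d has Poincare polynomial 1 + t^d.
The product S^2 x S^2 x S^3 has Poincare polynomial prod(1+t^d_i).
Expanding: b_0=1, b_2=2, b_3=1, b_4=1, b_5=2, b_7=1.
b_5 = 2

2


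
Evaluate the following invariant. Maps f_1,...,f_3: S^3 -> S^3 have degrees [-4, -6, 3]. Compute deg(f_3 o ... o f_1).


Degree is multiplicative: deg(composition) = product of degrees.
= (-4) * (-6) * (3) = 72

72


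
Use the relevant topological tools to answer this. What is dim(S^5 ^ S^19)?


S^m ^ S^n = S^{m+n}.
k = 5 + 19 = 24

24


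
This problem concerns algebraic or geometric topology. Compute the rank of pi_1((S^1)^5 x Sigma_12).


pi_1(A x B) = pi_1(A) x pi_1(B); rank of abelianization = b_1.
b_1(T^5) = 5, b_1(Sigma_12) = 2*12 = 24.
b_1(product) = 5 + 24 = 29

29


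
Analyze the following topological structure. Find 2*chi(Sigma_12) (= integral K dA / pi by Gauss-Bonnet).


Gauss-Bonnet: integral K dA = 2*pi*chi(M).
chi(Sigma_12) = 2 - 2*12 = -22.
(integral K dA)/pi = 2*chi = 2*(-22) = -44

-44


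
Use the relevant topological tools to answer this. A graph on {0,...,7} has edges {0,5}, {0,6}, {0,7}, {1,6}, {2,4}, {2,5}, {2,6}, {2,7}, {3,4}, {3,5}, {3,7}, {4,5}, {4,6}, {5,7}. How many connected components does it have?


Run DFS/union-find over 8 vertices.
V = 8, E = 14.
Number of components = 1

1


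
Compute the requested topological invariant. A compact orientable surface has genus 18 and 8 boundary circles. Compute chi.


For a compact orientable surface with genus g and b boundary components: chi = 2 - 2g - b.
chi = 2 - 2*18 - 8 = 2 - 36 - 8 = -42

-42


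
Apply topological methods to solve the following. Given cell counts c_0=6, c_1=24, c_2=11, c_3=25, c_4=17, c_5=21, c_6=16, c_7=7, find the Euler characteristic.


chi = sum_k (-1)^k c_k.
= (-1)^0*6 + (-1)^1*24 + (-1)^2*11 + (-1)^3*25 + (-1)^4*17 + (-1)^5*21 + (-1)^6*16 + (-1)^7*7
= (6) + (-24) + (11) + (-25) + (17) + (-21) + (16) + (-7)
= -27

-27


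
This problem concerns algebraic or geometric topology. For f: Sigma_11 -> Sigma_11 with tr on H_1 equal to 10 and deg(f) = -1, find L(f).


L(f) = tr(f_0*) - tr(f_1*) + tr(f_2*).
= 1 - (10) + (-1)
= -10

-10


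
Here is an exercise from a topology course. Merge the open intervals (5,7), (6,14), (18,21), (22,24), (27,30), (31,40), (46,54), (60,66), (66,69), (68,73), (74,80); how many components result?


Sort and merge overlapping open intervals.
Merged: (5,14), (18,21), (22,24), (27,30), (31,40), (46,54), (60,66), (66,73), (74,80).
Number of components = 9

9


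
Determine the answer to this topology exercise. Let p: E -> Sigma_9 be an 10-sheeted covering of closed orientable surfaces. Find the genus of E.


For an n-sheeted cover: chi(E) = n * chi(B).
chi(Sigma_9) = 2 - 2*9 = -16.
chi(E) = 10 * (-16) = -160.
genus(E) = (2 - chi(E))/2 = (2 - (-160))/2 = 162/2 = 81

81


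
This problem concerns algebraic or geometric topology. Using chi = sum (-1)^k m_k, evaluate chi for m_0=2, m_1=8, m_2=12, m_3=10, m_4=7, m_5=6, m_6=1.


Morse theory: chi(M) = sum_k (-1)^k m_k where m_k = #(index-k critical points).
= (2) + (-8) + (12) + (-10) + (7) + (-6) + (1) = -2

-2


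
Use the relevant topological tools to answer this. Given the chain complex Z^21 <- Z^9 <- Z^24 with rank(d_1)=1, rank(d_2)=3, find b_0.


rank H_k = rank(ker d_k) - rank(im d_{k+1}).
rank(ker d_0) = rank(C_0) - rank(d_0) = 21 - 0 = 21.
rank(im d_{0+1}) = 1.
rank H_0 = 21 - 1 = 20

20


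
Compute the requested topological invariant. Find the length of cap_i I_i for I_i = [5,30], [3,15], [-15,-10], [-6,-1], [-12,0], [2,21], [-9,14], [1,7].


Intersection = [max(a_i), min(b_i)] = [5, -10].
Since 5 > -10, the intersection is empty.
Length = 0

0


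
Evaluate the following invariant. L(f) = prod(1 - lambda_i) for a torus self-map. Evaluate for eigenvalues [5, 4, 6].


For a torus self-map: L(f) = det(I - A) where A acts on H_1.
L(f) = (1-5) * (1-4) * (1-6) = -4 * -3 * -5 = -60

-60


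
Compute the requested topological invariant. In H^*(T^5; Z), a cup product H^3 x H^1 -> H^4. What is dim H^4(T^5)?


Cup product: H^p x H^q -> H^{p+q}; here p+q = 3+1 = 4.
rank H^k(T^n) = C(n,k).
C(5,4) = 5

5


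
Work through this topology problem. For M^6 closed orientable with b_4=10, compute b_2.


Poincare duality for closed orientable n-manifolds: b_k = b_{n-k}.
Here n = 6, so b_2 = b_4 = 10

10


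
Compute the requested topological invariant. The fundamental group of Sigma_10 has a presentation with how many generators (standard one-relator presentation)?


Standard presentation: pi_1(Sigma_g) = <a_1,b_1,...,a_g,b_g | [a_1,b_1]...[a_g,b_g] = 1>.
Number of generators = 2g = 2*10 = 20

20


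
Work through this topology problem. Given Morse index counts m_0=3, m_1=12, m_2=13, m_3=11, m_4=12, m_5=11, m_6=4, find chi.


Morse theory: chi(M) = sum_k (-1)^k m_k where m_k = #(index-k critical points).
= (3) + (-12) + (13) + (-11) + (12) + (-11) + (4) = -2

-2


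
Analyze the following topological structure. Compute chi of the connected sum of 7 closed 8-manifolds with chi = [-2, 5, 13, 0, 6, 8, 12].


For n-manifolds: chi(A#B) = chi(A) + chi(B) - chi(S^8).
chi(S^8) = 1 + (-1)^8 = 2.
chi(#) = (sum chi_i) - (7-1)*chi(S^8) = 42 - 6*2 = 30

30


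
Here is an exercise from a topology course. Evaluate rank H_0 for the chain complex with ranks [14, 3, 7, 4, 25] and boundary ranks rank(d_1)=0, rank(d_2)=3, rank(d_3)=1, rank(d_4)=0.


rank H_k = rank(ker d_k) - rank(im d_{k+1}).
rank(ker d_0) = rank(C_0) - rank(d_0) = 14 - 0 = 14.
rank(im d_{0+1}) = 0.
rank H_0 = 14 - 0 = 14

14


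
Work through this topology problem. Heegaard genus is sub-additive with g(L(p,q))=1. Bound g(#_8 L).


Heegaard genus satisfies g(A#B) <= g(A) + g(B).
Each lens space has g = 1.
Upper bound: 8 * 1 = 8

8


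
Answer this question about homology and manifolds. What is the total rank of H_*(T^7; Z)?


b_k(T^7) = C(7,k), so the sum over k is sum_k C(7,k) = 2^7.
Total = 2^7 = 128

128


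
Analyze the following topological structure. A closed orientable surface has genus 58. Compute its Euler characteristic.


For a closed orientable surface of genus g: chi = 2 - 2g.
Here g = 58.
chi = 2 - 2*58 = 2 - 116 = -114

-114


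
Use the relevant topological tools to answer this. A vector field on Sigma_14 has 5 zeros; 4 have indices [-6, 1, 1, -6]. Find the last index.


Poincare-Hopf: sum of indices = chi(M).
chi(Sigma_14) = 2 - 2*14 = -26.
Sum of known indices = -10.
x = chi - (sum known) = -26 - (-10) = -16

-16


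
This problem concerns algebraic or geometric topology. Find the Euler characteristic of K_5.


K_5: V = 5, E = C(5,2) = 10.
chi = V - E = 5 - 10 = -5

-5


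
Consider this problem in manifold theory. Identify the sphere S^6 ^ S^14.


S^m ^ S^n = S^{m+n}.
k = 6 + 14 = 20

20


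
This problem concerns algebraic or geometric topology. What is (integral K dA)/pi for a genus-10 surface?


Gauss-Bonnet: integral K dA = 2*pi*chi(M).
chi(Sigma_10) = 2 - 2*10 = -18.
(integral K dA)/pi = 2*chi = 2*(-18) = -36

-36


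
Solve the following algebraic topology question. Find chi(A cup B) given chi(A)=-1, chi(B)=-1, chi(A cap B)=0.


chi(A cup B) = chi(A) + chi(B) - chi(A cap B)
= -1 + (-1) - (0)
= -2

-2


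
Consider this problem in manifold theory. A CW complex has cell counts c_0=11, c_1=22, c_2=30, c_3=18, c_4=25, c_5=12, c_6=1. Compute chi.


chi = sum_k (-1)^k c_k.
= (-1)^0*11 + (-1)^1*22 + (-1)^2*30 + (-1)^3*18 + (-1)^4*25 + (-1)^5*12 + (-1)^6*1
= (11) + (-22) + (30) + (-18) + (25) + (-12) + (1)
= 15

15


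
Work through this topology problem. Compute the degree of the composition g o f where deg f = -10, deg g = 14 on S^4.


Degree is multiplicative under composition: deg(g o f) = deg(g) * deg(f).
= 14 * -10 = -140

-140


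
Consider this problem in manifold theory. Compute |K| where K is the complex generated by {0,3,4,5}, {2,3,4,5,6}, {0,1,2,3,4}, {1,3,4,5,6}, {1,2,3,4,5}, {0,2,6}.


Each maximal simplex on m vertices has 2^m - 1 nonempty faces.
Take the union (dedupe shared faces).
Total distinct faces = 77

77


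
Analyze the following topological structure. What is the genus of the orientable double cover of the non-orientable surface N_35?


chi(N_35) = 2 - 35 = -33.
Double cover: chi(Sigma_g) = 2 * chi(N_35) = 2*(-33) = -66.
2 - 2g = -66, so g = (2 - (-66))/2 = 68/2 = 34

34


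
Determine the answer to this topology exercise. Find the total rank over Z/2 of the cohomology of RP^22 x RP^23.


dim H^*(RP^n; Z/2) = n+1 (one Z/2 in each degree 0..n).
Total Betti number is multiplicative.
Total = (22+1) * (23+1) = 23 * 24 = 552

552


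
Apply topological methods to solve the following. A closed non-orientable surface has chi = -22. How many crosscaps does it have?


chi = 2 - k for closed non-orientable surfaces with k crosscaps.
-22 = 2 - k
k = 2 - (-22) = 24

24


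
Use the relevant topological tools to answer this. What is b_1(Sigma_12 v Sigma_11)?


For a wedge: H_1(A v B) = H_1(A) + H_1(B).
b_1(Sigma_12) = 24, b_1(Sigma_11) = 22.
b_1 = 24 + 22 = 46

46


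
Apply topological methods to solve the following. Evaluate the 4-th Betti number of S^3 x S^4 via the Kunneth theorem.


Each S^d has Poincare polynomial 1 + t^d.
The product S^3 x S^4 has Poincare polynomial prod(1+t^d_i).
Expanding: b_0=1, b_3=1, b_4=1, b_7=1.
b_4 = 1

1


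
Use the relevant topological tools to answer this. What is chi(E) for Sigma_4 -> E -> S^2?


chi(S^2) = 2 (n even), chi(Sigma_4) = 2 - 2*4 = -6.
chi(E) = 2 * (-6) = -12

-12


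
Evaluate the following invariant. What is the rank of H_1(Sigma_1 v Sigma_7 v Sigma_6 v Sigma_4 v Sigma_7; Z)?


For a wedge X v Y: reduced H_k(X v Y) = H_k(X) + H_k(Y).
Each Sigma_g contributes b_1 = 2g.
b_1 = 2 + 14 + 12 + 8 + 14 = 50

50


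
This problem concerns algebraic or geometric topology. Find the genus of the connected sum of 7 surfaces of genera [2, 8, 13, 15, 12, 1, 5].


Genus is additive under connected sum of orientable surfaces.
g = 2 + 8 + 13 + 15 + 12 + 1 + 5 = 56

56


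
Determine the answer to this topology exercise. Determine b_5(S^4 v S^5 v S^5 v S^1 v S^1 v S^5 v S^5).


For a wedge of spheres, H_k (k>0) is free on one generator per sphere of dimension k.
Spheres of dimension 5: count = 4.
b_5 = 4

4


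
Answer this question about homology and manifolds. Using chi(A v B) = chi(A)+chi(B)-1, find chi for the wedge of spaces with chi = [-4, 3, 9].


chi(A v B) = chi(A) + chi(B) - 1 (one point identified).
For 3 spaces: chi = (sum chi_i) - (3 - 1).
sum = 8; chi = 8 - 2 = 6

6


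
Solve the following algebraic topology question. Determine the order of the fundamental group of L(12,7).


pi_1(L(p,q)) = Z/pZ for any q coprime to p.
|pi_1(L(12,7))| = 12

12


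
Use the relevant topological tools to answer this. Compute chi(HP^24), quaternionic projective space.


HP^24 has one cell in each dimension 0, 4, ..., 4*24 (24+1 cells, all even-dim).
chi = 24 + 1 = 25

25


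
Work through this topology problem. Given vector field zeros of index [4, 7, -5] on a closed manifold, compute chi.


Poincare-Hopf: chi(M) = sum of indices of zeros.
chi = (4) + (7) + (-5) = 6

6


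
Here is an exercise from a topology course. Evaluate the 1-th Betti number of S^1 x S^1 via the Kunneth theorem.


Each S^d has Poincare polynomial 1 + t^d.
The product S^1 x S^1 has Poincare polynomial prod(1+t^d_i).
Expanding: b_0=1, b_1=2, b_2=1.
b_1 = 2

2


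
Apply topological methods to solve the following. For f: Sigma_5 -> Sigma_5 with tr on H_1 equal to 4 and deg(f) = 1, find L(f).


L(f) = tr(f_0*) - tr(f_1*) + tr(f_2*).
= 1 - (4) + (1)
= -2

-2


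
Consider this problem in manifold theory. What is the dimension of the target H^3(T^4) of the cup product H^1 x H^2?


Cup product: H^p x H^q -> H^{p+q}; here p+q = 1+2 = 3.
rank H^k(T^n) = C(n,k).
C(4,3) = 4

4


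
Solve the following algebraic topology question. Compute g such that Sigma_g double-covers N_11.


chi(N_11) = 2 - 11 = -9.
Double cover: chi(Sigma_g) = 2 * chi(N_11) = 2*(-9) = -18.
2 - 2g = -18, so g = (2 - (-18))/2 = 20/2 = 10

10


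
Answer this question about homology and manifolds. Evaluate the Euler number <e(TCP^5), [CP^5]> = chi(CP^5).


For any closed oriented manifold, <e(TM),[M]> = chi(M).
chi(CP^5) = 5+1 = 6

6


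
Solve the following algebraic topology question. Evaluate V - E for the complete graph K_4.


K_4: V = 4, E = C(4,2) = 6.
chi = V - E = 4 - 6 = -2

-2


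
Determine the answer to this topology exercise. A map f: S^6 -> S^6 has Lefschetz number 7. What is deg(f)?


L(f) = 1 + (-1)^6 deg(f) on S^6.
7 = 1 + (-1)^6 * deg(f)
(-1)^6 * deg(f) = 6
deg(f) = 6

6


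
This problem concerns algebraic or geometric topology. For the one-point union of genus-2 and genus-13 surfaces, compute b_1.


For a wedge: H_1(A v B) = H_1(A) + H_1(B).
b_1(Sigma_2) = 4, b_1(Sigma_13) = 26.
b_1 = 4 + 26 = 30

30


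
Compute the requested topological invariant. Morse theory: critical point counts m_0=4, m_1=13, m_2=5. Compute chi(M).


Morse theory: chi(M) = sum_k (-1)^k m_k where m_k = #(index-k critical points).
= (4) + (-13) + (5) = -4

-4
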